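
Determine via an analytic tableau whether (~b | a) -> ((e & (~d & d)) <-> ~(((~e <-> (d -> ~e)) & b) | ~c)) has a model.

Initial set: {((~b | a) -> ((e & (~d & d)) <-> ~(((~e <-> (d -> ~e)) & b) | ~c)))}.
((~b | a) -> ((e & (~d & d)) <-> ~(((~e <-> (d -> ~e)) & b) | ~c))): β-rule — branch into ~(~b | a)  //  ((e & (~d & d)) <-> ~(((~e <-> (d -> ~e)) & b) | ~c)).
  branch 1 (add ~(~b | a)):
    ~(~b | a): α-rule — add ~~b, ~a.
    ○ open, literals {a=false, b=true}.
  branch 2 (add ((e & (~d & d)) <-> ~(((~e <-> (d -> ~e)) & b) | ~c))):
    ((e & (~d & d)) <-> ~(((~e <-> (d -> ~e)) & b) | ~c)): β-rule — branch into (e & (~d & d)), ~(((~e <-> (d -> ~e)) & b) | ~c)  //  ~(e & (~d & d)), ~~(((~e <-> (d -> ~e)) & b) | ~c).
      branch 2.1 (add (e & (~d & d)), ~(((~e <-> (d -> ~e)) & b) | ~c)):
        (e & (~d & d)): α-rule — add e, (~d & d).
        ~(((~e <-> (d -> ~e)) & b) | ~c): α-rule — add ~((~e <-> (d -> ~e)) & b), ~~c.
        (~d & d): α-rule — add ~d, d.
        × closes — contains both d and ~d.
      branch 2.2 (add ~(e & (~d & d)), ~~(((~e <-> (d -> ~e)) & b) | ~c)):
        ~(e & (~d & d)): β-rule — branch into ~e  //  ~(~d & d).
          branch 2.2.1 (add ~e):
            ~~(((~e <-> (d -> ~e)) & b) | ~c): β-rule — branch into ((~e <-> (d -> ~e)) & b)  //  ~c.
              branch 2.2.1.1 (add ((~e <-> (d -> ~e)) & b)):
                ((~e <-> (d -> ~e)) & b): α-rule — add (~e <-> (d -> ~e)), b.
                (~e <-> (d -> ~e)): β-rule — branch into ~e, (d -> ~e)  //  ~~e, ~(d -> ~e).
                  branch 2.2.1.1.1 (add ~e, (d -> ~e)):
                    (d -> ~e): β-rule — branch into ~d  //  ~e.
                      branch 2.2.1.1.1.1 (add ~d):
                        ○ open, literals {b=true, d=false, e=false}.
                      branch 2.2.1.1.1.2 (add ~e):
                        ○ open, literals {b=true, e=false}.
                  branch 2.2.1.1.2 (add ~~e, ~(d -> ~e)):
                    × closes — contains both e and ~e.
              branch 2.2.1.2 (add ~c):
                ○ open, literals {c=false, e=false}.
          branch 2.2.2 (add ~(~d & d)):
            ~~(((~e <-> (d -> ~e)) & b) | ~c): β-rule — branch into ((~e <-> (d -> ~e)) & b)  //  ~c.
              branch 2.2.2.1 (add ((~e <-> (d -> ~e)) & b)):
                ((~e <-> (d -> ~e)) & b): α-rule — add (~e <-> (d -> ~e)), b.
                ~(~d & d): β-rule — branch into ~~d  //  ~d.
                  branch 2.2.2.1.1 (add ~~d):
                    (~e <-> (d -> ~e)): β-rule — branch into ~e, (d -> ~e)  //  ~~e, ~(d -> ~e).
                      branch 2.2.2.1.1.1 (add ~e, (d -> ~e)):
                        (d -> ~e): β-rule — branch into ~d  //  ~e.
                          branch 2.2.2.1.1.1.1 (add ~d):
                            × closes — contains both d and ~d.
                          branch 2.2.2.1.1.1.2 (add ~e):
                            ○ open, literals {b=true, d=true, e=false}.
                      branch 2.2.2.1.1.2 (add ~~e, ~(d -> ~e)):
                        ~(d -> ~e): α-rule — add d, ~~e.
                        ○ open, literals {b=true, d=true, e=true}.
                  branch 2.2.2.1.2 (add ~d):
                    (~e <-> (d -> ~e)): β-rule — branch into ~e, (d -> ~e)  //  ~~e, ~(d -> ~e).
                      branch 2.2.2.1.2.1 (add ~e, (d -> ~e)):
                        (d -> ~e): β-rule — branch into ~d  //  ~e.
                          branch 2.2.2.1.2.1.1 (add ~d):
                            ○ open, literals {b=true, d=false, e=false}.
                          branch 2.2.2.1.2.1.2 (add ~e):
                            ○ open, literals {b=true, d=false, e=false}.
                      branch 2.2.2.1.2.2 (add ~~e, ~(d -> ~e)):
                        ~(d -> ~e): α-rule — add d, ~~e.
                        × closes — contains both d and ~d.
              branch 2.2.2.2 (add ~c):
                ~(~d & d): β-rule — branch into ~~d  //  ~d.
                  branch 2.2.2.2.1 (add ~~d):
                    ○ open, literals {c=false, d=true}.
                  branch 2.2.2.2.2 (add ~d):
                    ○ open, literals {c=false, d=false}.
4 branches closed, 10 open.
An open branch gives a satisfying assignment: a=false, b=true.

Satisfiable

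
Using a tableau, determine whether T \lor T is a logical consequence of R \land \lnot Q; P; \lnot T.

No

Initial set: {(R \land \lnot Q); P; \lnot T; \lnot (T \lor T)}.
(R \land \lnot Q): α-rule — add R, \lnot Q.
\lnot (T \lor T): α-rule — add \lnot T, \lnot T.
○ open, literals {P=true, Q=false, R=true, T=false}.
0 branches closed, 1 open.
An open branch gives a countermodel: P=true, Q=false, R=true, T=false (unmentioned atoms arbitrary); the premises hold there but the conclusion fails.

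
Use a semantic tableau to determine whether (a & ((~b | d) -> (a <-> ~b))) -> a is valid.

Assume the negation and expand:
Initial set: {F ((a & ((~b | d) -> (a <-> ~b))) -> a)}.
F ((a & ((~b | d) -> (a <-> ~b))) -> a): α-rule — add T (a & ((~b | d) -> (a <-> ~b))), F a.
T (a & ((~b | d) -> (a <-> ~b))): α-rule — add T a, T ((~b | d) -> (a <-> ~b)).
× closes — contains both a and ~a.
All 1 branch closes.
Every branch closed, so the negation is unsatisfiable and the formula is valid.

Valid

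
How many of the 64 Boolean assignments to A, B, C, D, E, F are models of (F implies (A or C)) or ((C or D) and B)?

Initial set: {T ((F implies (A or C)) or ((C or D) and B))}.
T ((F implies (A or C)) or ((C or D) and B)): β-rule — branch into T (F implies (A or C))  //  T ((C or D) and B).
  branch 1 (add T (F implies (A or C))):
    T (F implies (A or C)): β-rule — branch into F F  //  T (A or C).
      branch 1.1 (add F F):
        ○ open, literals {F=false}.
      branch 1.2 (add T (A or C)):
        T (A or C): β-rule — branch into T A  //  T C.
          branch 1.2.1 (add T A):
            ○ open, literals {A=true}.
          branch 1.2.2 (add T C):
            ○ open, literals {C=true}.
  branch 2 (add T ((C or D) and B)):
    T ((C or D) and B): α-rule — add T (C or D), T B.
    T (C or D): β-rule — branch into T C  //  T D.
      branch 2.1 (add T C):
        ○ open, literals {B=true, C=true}.
      branch 2.2 (add T D):
        ○ open, literals {B=true, D=true}.
0 branches closed, 5 open.
Each open branch fixes some atoms; the unmentioned ones are free. Counting distinct full assignments: branch {F=false} (A, B, C, D, E) contributes 32 new; branch {A=true} (B, C, D, E, F) contributes 16 new; branch {C=true} (A, B, D, E, F) contributes 8 new; branch {B=true, C=true} (A, D, E, F) contributes 0 new; branch {B=true, D=true} (A, C, E, F) contributes 2 new. Total: 58.

58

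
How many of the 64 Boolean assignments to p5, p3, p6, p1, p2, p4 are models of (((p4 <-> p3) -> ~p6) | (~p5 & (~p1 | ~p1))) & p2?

26

Initial set: {((((p4 <-> p3) -> ~p6) | (~p5 & (~p1 | ~p1))) & p2)}.
((((p4 <-> p3) -> ~p6) | (~p5 & (~p1 | ~p1))) & p2): α-rule — add (((p4 <-> p3) -> ~p6) | (~p5 & (~p1 | ~p1))), p2.
(((p4 <-> p3) -> ~p6) | (~p5 & (~p1 | ~p1))): β-rule — branch into ((p4 <-> p3) -> ~p6)  //  (~p5 & (~p1 | ~p1)).
  branch 1 (add ((p4 <-> p3) -> ~p6)):
    ((p4 <-> p3) -> ~p6): β-rule — branch into ~(p4 <-> p3)  //  ~p6.
      branch 1.1 (add ~(p4 <-> p3)):
        ~(p4 <-> p3): β-rule — branch into p4, ~p3  //  ~p4, p3.
          branch 1.1.1 (add p4, ~p3):
            ○ open, literals {p2=T, p3=F, p4=T}.
          branch 1.1.2 (add ~p4, p3):
            ○ open, literals {p2=T, p3=T, p4=F}.
      branch 1.2 (add ~p6):
        ○ open, literals {p2=T, p6=F}.
  branch 2 (add (~p5 & (~p1 | ~p1))):
    (~p5 & (~p1 | ~p1)): α-rule — add ~p5, (~p1 | ~p1).
    (~p1 | ~p1): β-rule — branch into ~p1  //  ~p1.
      branch 2.1 (add ~p1):
        ○ open, literals {p1=F, p2=T, p5=F}.
      branch 2.2 (add ~p1):
        ○ open, literals {p1=F, p2=T, p5=F}.
0 branches closed, 5 open.
Each open branch fixes some atoms; the unmentioned ones are free. Counting distinct full assignments: branch {p2=T, p3=F, p4=T} (p5, p6, p1) contributes 8 new; branch {p2=T, p3=T, p4=F} (p5, p6, p1) contributes 8 new; branch {p2=T, p6=F} (p5, p3, p1, p4) contributes 8 new; branch {p1=F, p2=T, p5=F} (p3, p6, p4) contributes 2 new; branch {p1=F, p2=T, p5=F} (p3, p6, p4) contributes 0 new. Total: 26.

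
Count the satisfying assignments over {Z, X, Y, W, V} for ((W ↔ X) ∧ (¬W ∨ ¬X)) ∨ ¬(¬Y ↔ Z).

20

Initial set: {(((W ↔ X) ∧ (¬W ∨ ¬X)) ∨ ¬(¬Y ↔ Z))}.
(((W ↔ X) ∧ (¬W ∨ ¬X)) ∨ ¬(¬Y ↔ Z)): β-rule — branch into ((W ↔ X) ∧ (¬W ∨ ¬X))  //  ¬(¬Y ↔ Z).
  branch 1 (add ((W ↔ X) ∧ (¬W ∨ ¬X))):
    ((W ↔ X) ∧ (¬W ∨ ¬X)): α-rule — add (W ↔ X), (¬W ∨ ¬X).
    (W ↔ X): β-rule — branch into W, X  //  ¬W, ¬X.
      branch 1.1 (add W, X):
        (¬W ∨ ¬X): β-rule — branch into ¬W  //  ¬X.
          branch 1.1.1 (add ¬W):
            × closes — contains both W and ¬W.
          branch 1.1.2 (add ¬X):
            × closes — contains both X and ¬X.
      branch 1.2 (add ¬W, ¬X):
        (¬W ∨ ¬X): β-rule — branch into ¬W  //  ¬X.
          branch 1.2.1 (add ¬W):
            ○ open, literals {W=F, X=F}.
          branch 1.2.2 (add ¬X):
            ○ open, literals {W=F, X=F}.
  branch 2 (add ¬(¬Y ↔ Z)):
    ¬(¬Y ↔ Z): β-rule — branch into ¬Y, ¬Z  //  ¬¬Y, Z.
      branch 2.1 (add ¬Y, ¬Z):
        ○ open, literals {Y=F, Z=F}.
      branch 2.2 (add ¬¬Y, Z):
        ○ open, literals {Y=T, Z=T}.
2 branches closed, 4 open.
Each open branch fixes some atoms; the unmentioned ones are free. Counting distinct full assignments: branch {W=F, X=F} (Z, Y, V) contributes 8 new; branch {W=F, X=F} (Z, Y, V) contributes 0 new; branch {Y=F, Z=F} (X, W, V) contributes 6 new; branch {Y=T, Z=T} (X, W, V) contributes 6 new. Total: 20.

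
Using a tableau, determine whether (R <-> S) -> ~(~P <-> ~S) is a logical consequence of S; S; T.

No

Initial set: {T S; T S; T T; F ((R <-> S) -> ~(~P <-> ~S))}.
F ((R <-> S) -> ~(~P <-> ~S)): α-rule — add T (R <-> S), F ~(~P <-> ~S).
T (R <-> S): β-rule — branch into T R, T S  //  F R, F S.
  branch 1 (add T R, T S):
    F ~(~P <-> ~S): β-rule — branch into T ~P, T ~S  //  F ~P, F ~S.
      branch 1.1 (add T ~P, T ~S):
        × closes — contains both S and ~S.
      branch 1.2 (add F ~P, F ~S):
        ○ open, literals {P=T, R=T, S=T, T=T}.
  branch 2 (add F R, F S):
    × closes — contains both S and ~S.
2 branches closed, 1 open.
An open branch gives a countermodel: P=T, R=T, S=T, T=T (unmentioned atoms arbitrary); the premises hold there but the conclusion fails.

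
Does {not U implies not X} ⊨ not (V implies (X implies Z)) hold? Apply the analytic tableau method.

No

Initial set: {(not U implies not X); not not (V implies (X implies Z))}.
(not U implies not X): β-rule — branch into not not U  //  not X.
  branch 1 (add not not U):
    not not (V implies (X implies Z)): β-rule — branch into not V  //  (X implies Z).
      branch 1.1 (add not V):
        ○ open, literals {U=true, V=false}.
      branch 1.2 (add (X implies Z)):
        (X implies Z): β-rule — branch into not X  //  Z.
          branch 1.2.1 (add not X):
            ○ open, literals {U=true, X=false}.
          branch 1.2.2 (add Z):
            ○ open, literals {U=true, Z=true}.
  branch 2 (add not X):
    not not (V implies (X implies Z)): β-rule — branch into not V  //  (X implies Z).
      branch 2.1 (add not V):
        ○ open, literals {V=false, X=false}.
      branch 2.2 (add (X implies Z)):
        (X implies Z): β-rule — branch into not X  //  Z.
          branch 2.2.1 (add not X):
            ○ open, literals {X=false}.
          branch 2.2.2 (add Z):
            ○ open, literals {X=false, Z=true}.
0 branches closed, 6 open.
An open branch gives a countermodel: U=true, V=false (unmentioned atoms arbitrary); the premises hold there but the conclusion fails.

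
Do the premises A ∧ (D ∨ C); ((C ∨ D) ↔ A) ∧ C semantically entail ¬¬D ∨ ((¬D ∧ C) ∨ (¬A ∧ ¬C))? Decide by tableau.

Initial set: {(A ∧ (D ∨ C)); (((C ∨ D) ↔ A) ∧ C); ¬(¬¬D ∨ ((¬D ∧ C) ∨ (¬A ∧ ¬C)))}.
(A ∧ (D ∨ C)): α-rule — add A, (D ∨ C).
(((C ∨ D) ↔ A) ∧ C): α-rule — add ((C ∨ D) ↔ A), C.
¬(¬¬D ∨ ((¬D ∧ C) ∨ (¬A ∧ ¬C))): α-rule — add ¬¬¬D, ¬((¬D ∧ C) ∨ (¬A ∧ ¬C)).
¬¬¬D: drop double negation, giving ¬D.
¬((¬D ∧ C) ∨ (¬A ∧ ¬C)): α-rule — add ¬(¬D ∧ C), ¬(¬A ∧ ¬C).
(D ∨ C): β-rule — branch into D  //  C.
  branch 1 (add D):
    × closes — contains both D and ¬D.
  branch 2 (add C):
    ((C ∨ D) ↔ A): β-rule — branch into (C ∨ D), A  //  ¬(C ∨ D), ¬A.
      branch 2.1 (add (C ∨ D), A):
        ¬(¬D ∧ C): β-rule — branch into ¬¬D  //  ¬C.
          branch 2.1.1 (add ¬¬D):
            × closes — contains both D and ¬D.
          branch 2.1.2 (add ¬C):
            × closes — contains both C and ¬C.
      branch 2.2 (add ¬(C ∨ D), ¬A):
        × closes — contains both A and ¬A.
All 4 branches close.
Every branch closed, so the premises entail the conclusion.

Yes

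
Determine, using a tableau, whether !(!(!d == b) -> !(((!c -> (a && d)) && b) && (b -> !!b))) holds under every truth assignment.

Assume the negation and expand:
Initial set: {!!(!(!d == b) -> !(((!c -> (a && d)) && b) && (b -> !!b)))}.
!!(!(!d == b) -> !(((!c -> (a && d)) && b) && (b -> !!b))): β-rule — branch into !!(!d == b)  //  !(((!c -> (a && d)) && b) && (b -> !!b)).
  branch 1 (add !!(!d == b)):
    !!(!d == b): β-rule — branch into !d, b  //  !!d, !b.
      branch 1.1 (add !d, b):
        ○ open, literals {b=T, d=F}.
      branch 1.2 (add !!d, !b):
        ○ open, literals {b=F, d=T}.
  branch 2 (add !(((!c -> (a && d)) && b) && (b -> !!b))):
    !(((!c -> (a && d)) && b) && (b -> !!b)): β-rule — branch into !((!c -> (a && d)) && b)  //  !(b -> !!b).
      branch 2.1 (add !((!c -> (a && d)) && b)):
        !((!c -> (a && d)) && b): β-rule — branch into !(!c -> (a && d))  //  !b.
          branch 2.1.1 (add !(!c -> (a && d))):
            !(!c -> (a && d)): α-rule — add !c, !(a && d).
            !(a && d): β-rule — branch into !a  //  !d.
              branch 2.1.1.1 (add !a):
                ○ open, literals {a=F, c=F}.
              branch 2.1.1.2 (add !d):
                ○ open, literals {c=F, d=F}.
          branch 2.1.2 (add !b):
            ○ open, literals {b=F}.
      branch 2.2 (add !(b -> !!b)):
        !(b -> !!b): α-rule — add b, !!!b.
        !!!b: drop double negation, giving !b.
        × closes — contains both b and !b.
1 branch closed, 5 open.
An open branch gives a countermodel: b=T, d=F (unmentioned atoms arbitrary); under it the original formula is false.

Not valid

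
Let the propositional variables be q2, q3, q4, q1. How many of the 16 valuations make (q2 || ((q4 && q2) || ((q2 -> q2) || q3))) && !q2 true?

Initial set: {((q2 || ((q4 && q2) || ((q2 -> q2) || q3))) && !q2)}.
((q2 || ((q4 && q2) || ((q2 -> q2) || q3))) && !q2): α-rule — add (q2 || ((q4 && q2) || ((q2 -> q2) || q3))), !q2.
(q2 || ((q4 && q2) || ((q2 -> q2) || q3))): β-rule — branch into q2  //  ((q4 && q2) || ((q2 -> q2) || q3)).
  branch 1 (add q2):
    × closes — contains both q2 and !q2.
  branch 2 (add ((q4 && q2) || ((q2 -> q2) || q3))):
    ((q4 && q2) || ((q2 -> q2) || q3)): β-rule — branch into (q4 && q2)  //  ((q2 -> q2) || q3).
      branch 2.1 (add (q4 && q2)):
        (q4 && q2): α-rule — add q4, q2.
        × closes — contains both q2 and !q2.
      branch 2.2 (add ((q2 -> q2) || q3)):
        ((q2 -> q2) || q3): β-rule — branch into (q2 -> q2)  //  q3.
          branch 2.2.1 (add (q2 -> q2)):
            (q2 -> q2): β-rule — branch into !q2  //  q2.
              branch 2.2.1.1 (add !q2):
                ○ open, literals {q2=F}.
              branch 2.2.1.2 (add q2):
                × closes — contains both q2 and !q2.
          branch 2.2.2 (add q3):
            ○ open, literals {q2=F, q3=T}.
3 branches closed, 2 open.
Each open branch fixes some atoms; the unmentioned ones are free. Counting distinct full assignments: branch {q2=F} (q3, q4, q1) contributes 8 new; branch {q2=F, q3=T} (q4, q1) contributes 0 new. Total: 8.

8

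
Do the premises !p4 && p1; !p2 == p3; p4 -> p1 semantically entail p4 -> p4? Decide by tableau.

Yes

Initial set: {T (!p4 && p1); T (!p2 == p3); T (p4 -> p1); F (p4 -> p4)}.
T (!p4 && p1): α-rule — add T !p4, T p1.
F (p4 -> p4): α-rule — add T p4, F p4.
× closes — contains both p4 and !p4.
All 1 branch closes.
Every branch closed, so the premises entail the conclusion.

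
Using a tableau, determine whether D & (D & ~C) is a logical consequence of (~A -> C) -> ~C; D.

Initial set: {((~A -> C) -> ~C); D; ~(D & (D & ~C))}.
((~A -> C) -> ~C): β-rule — branch into ~(~A -> C)  //  ~C.
  branch 1 (add ~(~A -> C)):
    ~(~A -> C): α-rule — add ~A, ~C.
    ~(D & (D & ~C)): β-rule — branch into ~D  //  ~(D & ~C).
      branch 1.1 (add ~D):
        × closes — contains both D and ~D.
      branch 1.2 (add ~(D & ~C)):
        ~(D & ~C): β-rule — branch into ~D  //  ~~C.
          branch 1.2.1 (add ~D):
            × closes — contains both D and ~D.
          branch 1.2.2 (add ~~C):
            × closes — contains both C and ~C.
  branch 2 (add ~C):
    ~(D & (D & ~C)): β-rule — branch into ~D  //  ~(D & ~C).
      branch 2.1 (add ~D):
        × closes — contains both D and ~D.
      branch 2.2 (add ~(D & ~C)):
        ~(D & ~C): β-rule — branch into ~D  //  ~~C.
          branch 2.2.1 (add ~D):
            × closes — contains both D and ~D.
          branch 2.2.2 (add ~~C):
            × closes — contains both C and ~C.
All 6 branches close.
Every branch closed, so the premises entail the conclusion.

Yes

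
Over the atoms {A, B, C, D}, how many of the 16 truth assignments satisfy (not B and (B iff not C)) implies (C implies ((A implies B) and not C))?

12

Initial set: {((not B and (B iff not C)) implies (C implies ((A implies B) and not C)))}.
((not B and (B iff not C)) implies (C implies ((A implies B) and not C))): β-rule — branch into not (not B and (B iff not C))  //  (C implies ((A implies B) and not C)).
  branch 1 (add not (not B and (B iff not C))):
    not (not B and (B iff not C)): β-rule — branch into not not B  //  not (B iff not C).
      branch 1.1 (add not not B):
        ○ open, literals {B=true}.
      branch 1.2 (add not (B iff not C)):
        not (B iff not C): β-rule — branch into B, not not C  //  not B, not C.
          branch 1.2.1 (add B, not not C):
            ○ open, literals {B=true, C=true}.
          branch 1.2.2 (add not B, not C):
            ○ open, literals {B=false, C=false}.
  branch 2 (add (C implies ((A implies B) and not C))):
    (C implies ((A implies B) and not C)): β-rule — branch into not C  //  ((A implies B) and not C).
      branch 2.1 (add not C):
        ○ open, literals {C=false}.
      branch 2.2 (add ((A implies B) and not C)):
        ((A implies B) and not C): α-rule — add (A implies B), not C.
        (A implies B): β-rule — branch into not A  //  B.
          branch 2.2.1 (add not A):
            ○ open, literals {A=false, C=false}.
          branch 2.2.2 (add B):
            ○ open, literals {B=true, C=false}.
0 branches closed, 6 open.
Each open branch fixes some atoms; the unmentioned ones are free. Counting distinct full assignments: branch {B=true} (A, C, D) contributes 8 new; branch {B=true, C=true} (A, D) contributes 0 new; branch {B=false, C=false} (A, D) contributes 4 new; branch {C=false} (A, B, D) contributes 0 new; branch {A=false, C=false} (B, D) contributes 0 new; branch {B=true, C=false} (A, D) contributes 0 new. Total: 12.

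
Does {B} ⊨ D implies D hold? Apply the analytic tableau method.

Yes

Initial set: {B; not (D implies D)}.
not (D implies D): α-rule — add D, not D.
× closes — contains both D and not D.
All 1 branch closes.
Every branch closed, so the premises entail the conclusion.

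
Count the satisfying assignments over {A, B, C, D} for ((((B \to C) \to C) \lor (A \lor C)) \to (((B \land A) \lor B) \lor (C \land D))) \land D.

Initial set: {(((((B \to C) \to C) \lor (A \lor C)) \to (((B \land A) \lor B) \lor (C \land D))) \land D)}.
(((((B \to C) \to C) \lor (A \lor C)) \to (((B \land A) \lor B) \lor (C \land D))) \land D): α-rule — add ((((B \to C) \to C) \lor (A \lor C)) \to (((B \land A) \lor B) \lor (C \land D))), D.
((((B \to C) \to C) \lor (A \lor C)) \to (((B \land A) \lor B) \lor (C \land D))): β-rule — branch into \lnot (((B \to C) \to C) \lor (A \lor C))  //  (((B \land A) \lor B) \lor (C \land D)).
  branch 1 (add \lnot (((B \to C) \to C) \lor (A \lor C))):
    \lnot (((B \to C) \to C) \lor (A \lor C)): α-rule — add \lnot ((B \to C) \to C), \lnot (A \lor C).
    \lnot ((B \to C) \to C): α-rule — add (B \to C), \lnot C.
    \lnot (A \lor C): α-rule — add \lnot A, \lnot C.
    (B \to C): β-rule — branch into \lnot B  //  C.
      branch 1.1 (add \lnot B):
        ○ open, literals {A=false, B=false, C=false, D=true}.
      branch 1.2 (add C):
        × closes — contains both C and \lnot C.
  branch 2 (add (((B \land A) \lor B) \lor (C \land D))):
    (((B \land A) \lor B) \lor (C \land D)): β-rule — branch into ((B \land A) \lor B)  //  (C \land D).
      branch 2.1 (add ((B \land A) \lor B)):
        ((B \land A) \lor B): β-rule — branch into (B \land A)  //  B.
          branch 2.1.1 (add (B \land A)):
            (B \land A): α-rule — add B, A.
            ○ open, literals {A=true, B=true, D=true}.
          branch 2.1.2 (add B):
            ○ open, literals {B=true, D=true}.
      branch 2.2 (add (C \land D)):
        (C \land D): α-rule — add C, D.
        ○ open, literals {C=true, D=true}.
1 branch closed, 4 open.
Each open branch fixes some atoms; the unmentioned ones are free. Counting distinct full assignments: branch {A=false, B=false, C=false, D=true} (none free) contributes 1 new; branch {A=true, B=true, D=true} (C) contributes 2 new; branch {B=true, D=true} (A, C) contributes 2 new; branch {C=true, D=true} (A, B) contributes 2 new. Total: 7.

7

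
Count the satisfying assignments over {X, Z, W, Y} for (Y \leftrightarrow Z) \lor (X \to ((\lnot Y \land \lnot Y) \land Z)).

Initial set: {((Y \leftrightarrow Z) \lor (X \to ((\lnot Y \land \lnot Y) \land Z)))}.
((Y \leftrightarrow Z) \lor (X \to ((\lnot Y \land \lnot Y) \land Z))): β-rule — branch into (Y \leftrightarrow Z)  //  (X \to ((\lnot Y \land \lnot Y) \land Z)).
  branch 1 (add (Y \leftrightarrow Z)):
    (Y \leftrightarrow Z): β-rule — branch into Y, Z  //  \lnot Y, \lnot Z.
      branch 1.1 (add Y, Z):
        ○ open, literals {Y=true, Z=true}.
      branch 1.2 (add \lnot Y, \lnot Z):
        ○ open, literals {Y=false, Z=false}.
  branch 2 (add (X \to ((\lnot Y \land \lnot Y) \land Z))):
    (X \to ((\lnot Y \land \lnot Y) \land Z)): β-rule — branch into \lnot X  //  ((\lnot Y \land \lnot Y) \land Z).
      branch 2.1 (add \lnot X):
        ○ open, literals {X=false}.
      branch 2.2 (add ((\lnot Y \land \lnot Y) \land Z)):
        ((\lnot Y \land \lnot Y) \land Z): α-rule — add (\lnot Y \land \lnot Y), Z.
        (\lnot Y \land \lnot Y): α-rule — add \lnot Y, \lnot Y.
        ○ open, literals {Y=false, Z=true}.
0 branches closed, 4 open.
Each open branch fixes some atoms; the unmentioned ones are free. Counting distinct full assignments: branch {Y=true, Z=true} (X, W) contributes 4 new; branch {Y=false, Z=false} (X, W) contributes 4 new; branch {X=false} (Z, W, Y) contributes 4 new; branch {Y=false, Z=true} (X, W) contributes 2 new. Total: 14.

14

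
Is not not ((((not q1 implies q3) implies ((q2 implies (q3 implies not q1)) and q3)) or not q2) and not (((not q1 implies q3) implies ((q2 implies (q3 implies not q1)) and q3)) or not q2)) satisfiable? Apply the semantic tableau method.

Initial set: {not not ((((not q1 implies q3) implies ((q2 implies (q3 implies not q1)) and q3)) or not q2) and not (((not q1 implies q3) implies ((q2 implies (q3 implies not q1)) and q3)) or not q2))}.
not not ((((not q1 implies q3) implies ((q2 implies (q3 implies not q1)) and q3)) or not q2) and not (((not q1 implies q3) implies ((q2 implies (q3 implies not q1)) and q3)) or not q2)): drop double negation, giving ((((not q1 implies q3) implies ((q2 implies (q3 implies not q1)) and q3)) or not q2) and not (((not q1 implies q3) implies ((q2 implies (q3 implies not q1)) and q3)) or not q2)).
((((not q1 implies q3) implies ((q2 implies (q3 implies not q1)) and q3)) or not q2) and not (((not q1 implies q3) implies ((q2 implies (q3 implies not q1)) and q3)) or not q2)): α-rule — add (((not q1 implies q3) implies ((q2 implies (q3 implies not q1)) and q3)) or not q2), not (((not q1 implies q3) implies ((q2 implies (q3 implies not q1)) and q3)) or not q2).
not (((not q1 implies q3) implies ((q2 implies (q3 implies not q1)) and q3)) or not q2): α-rule — add not ((not q1 implies q3) implies ((q2 implies (q3 implies not q1)) and q3)), not not q2.
not ((not q1 implies q3) implies ((q2 implies (q3 implies not q1)) and q3)): α-rule — add (not q1 implies q3), not ((q2 implies (q3 implies not q1)) and q3).
(((not q1 implies q3) implies ((q2 implies (q3 implies not q1)) and q3)) or not q2): β-rule — branch into ((not q1 implies q3) implies ((q2 implies (q3 implies not q1)) and q3))  //  not q2.
  branch 1 (add ((not q1 implies q3) implies ((q2 implies (q3 implies not q1)) and q3))):
    (not q1 implies q3): β-rule — branch into not not q1  //  q3.
      branch 1.1 (add not not q1):
        not ((q2 implies (q3 implies not q1)) and q3): β-rule — branch into not (q2 implies (q3 implies not q1))  //  not q3.
          branch 1.1.1 (add not (q2 implies (q3 implies not q1))):
            not (q2 implies (q3 implies not q1)): α-rule — add q2, not (q3 implies not q1).
            not (q3 implies not q1): α-rule — add q3, not not q1.
            ((not q1 implies q3) implies ((q2 implies (q3 implies not q1)) and q3)): β-rule — branch into not (not q1 implies q3)  //  ((q2 implies (q3 implies not q1)) and q3).
              branch 1.1.1.1 (add not (not q1 implies q3)):
                not (not q1 implies q3): α-rule — add not q1, not q3.
                × closes — contains both q1 and not q1.
              branch 1.1.1.2 (add ((q2 implies (q3 implies not q1)) and q3)):
                ((q2 implies (q3 implies not q1)) and q3): α-rule — add (q2 implies (q3 implies not q1)), q3.
                (q2 implies (q3 implies not q1)): β-rule — branch into not q2  //  (q3 implies not q1).
                  branch 1.1.1.2.1 (add not q2):
                    × closes — contains both q2 and not q2.
                  branch 1.1.1.2.2 (add (q3 implies not q1)):
                    (q3 implies not q1): β-rule — branch into not q3  //  not q1.
                      branch 1.1.1.2.2.1 (add not q3):
                        × closes — contains both q3 and not q3.
                      branch 1.1.1.2.2.2 (add not q1):
                        × closes — contains both q1 and not q1.
          branch 1.1.2 (add not q3):
            ((not q1 implies q3) implies ((q2 implies (q3 implies not q1)) and q3)): β-rule — branch into not (not q1 implies q3)  //  ((q2 implies (q3 implies not q1)) and q3).
              branch 1.1.2.1 (add not (not q1 implies q3)):
                not (not q1 implies q3): α-rule — add not q1, not q3.
                × closes — contains both q1 and not q1.
              branch 1.1.2.2 (add ((q2 implies (q3 implies not q1)) and q3)):
                ((q2 implies (q3 implies not q1)) and q3): α-rule — add (q2 implies (q3 implies not q1)), q3.
                × closes — contains both q3 and not q3.
      branch 1.2 (add q3):
        not ((q2 implies (q3 implies not q1)) and q3): β-rule — branch into not (q2 implies (q3 implies not q1))  //  not q3.
          branch 1.2.1 (add not (q2 implies (q3 implies not q1))):
            not (q2 implies (q3 implies not q1)): α-rule — add q2, not (q3 implies not q1).
            not (q3 implies not q1): α-rule — add q3, not not q1.
            ((not q1 implies q3) implies ((q2 implies (q3 implies not q1)) and q3)): β-rule — branch into not (not q1 implies q3)  //  ((q2 implies (q3 implies not q1)) and q3).
              branch 1.2.1.1 (add not (not q1 implies q3)):
                not (not q1 implies q3): α-rule — add not q1, not q3.
                × closes — contains both q1 and not q1.
              branch 1.2.1.2 (add ((q2 implies (q3 implies not q1)) and q3)):
                ((q2 implies (q3 implies not q1)) and q3): α-rule — add (q2 implies (q3 implies not q1)), q3.
                (q2 implies (q3 implies not q1)): β-rule — branch into not q2  //  (q3 implies not q1).
                  branch 1.2.1.2.1 (add not q2):
                    × closes — contains both q2 and not q2.
                  branch 1.2.1.2.2 (add (q3 implies not q1)):
                    (q3 implies not q1): β-rule — branch into not q3  //  not q1.
                      branch 1.2.1.2.2.1 (add not q3):
                        × closes — contains both q3 and not q3.
                      branch 1.2.1.2.2.2 (add not q1):
                        × closes — contains both q1 and not q1.
          branch 1.2.2 (add not q3):
            × closes — contains both q3 and not q3.
  branch 2 (add not q2):
    × closes — contains both q2 and not q2.
All 12 branches close.
Every branch closed; the formula is unsatisfiable.

Unsatisfiable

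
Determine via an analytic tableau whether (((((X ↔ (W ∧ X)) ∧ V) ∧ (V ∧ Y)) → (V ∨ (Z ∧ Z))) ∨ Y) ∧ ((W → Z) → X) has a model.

Initial set: {((((((X ↔ (W ∧ X)) ∧ V) ∧ (V ∧ Y)) → (V ∨ (Z ∧ Z))) ∨ Y) ∧ ((W → Z) → X))}.
((((((X ↔ (W ∧ X)) ∧ V) ∧ (V ∧ Y)) → (V ∨ (Z ∧ Z))) ∨ Y) ∧ ((W → Z) → X)): α-rule — add (((((X ↔ (W ∧ X)) ∧ V) ∧ (V ∧ Y)) → (V ∨ (Z ∧ Z))) ∨ Y), ((W → Z) → X).
(((((X ↔ (W ∧ X)) ∧ V) ∧ (V ∧ Y)) → (V ∨ (Z ∧ Z))) ∨ Y): β-rule — branch into ((((X ↔ (W ∧ X)) ∧ V) ∧ (V ∧ Y)) → (V ∨ (Z ∧ Z)))  //  Y.
  branch 1 (add ((((X ↔ (W ∧ X)) ∧ V) ∧ (V ∧ Y)) → (V ∨ (Z ∧ Z)))):
    ((W → Z) → X): β-rule — branch into ¬(W → Z)  //  X.
      branch 1.1 (add ¬(W → Z)):
        ¬(W → Z): α-rule — add W, ¬Z.
        ((((X ↔ (W ∧ X)) ∧ V) ∧ (V ∧ Y)) → (V ∨ (Z ∧ Z))): β-rule — branch into ¬(((X ↔ (W ∧ X)) ∧ V) ∧ (V ∧ Y))  //  (V ∨ (Z ∧ Z)).
          branch 1.1.1 (add ¬(((X ↔ (W ∧ X)) ∧ V) ∧ (V ∧ Y))):
            ¬(((X ↔ (W ∧ X)) ∧ V) ∧ (V ∧ Y)): β-rule — branch into ¬((X ↔ (W ∧ X)) ∧ V)  //  ¬(V ∧ Y).
              branch 1.1.1.1 (add ¬((X ↔ (W ∧ X)) ∧ V)):
                ¬((X ↔ (W ∧ X)) ∧ V): β-rule — branch into ¬(X ↔ (W ∧ X))  //  ¬V.
                  branch 1.1.1.1.1 (add ¬(X ↔ (W ∧ X))):
                    ¬(X ↔ (W ∧ X)): β-rule — branch into X, ¬(W ∧ X)  //  ¬X, (W ∧ X).
                      branch 1.1.1.1.1.1 (add X, ¬(W ∧ X)):
                        ¬(W ∧ X): β-rule — branch into ¬W  //  ¬X.
                          branch 1.1.1.1.1.1.1 (add ¬W):
                            × closes — contains both W and ¬W.
                          branch 1.1.1.1.1.1.2 (add ¬X):
                            × closes — contains both X and ¬X.
                      branch 1.1.1.1.1.2 (add ¬X, (W ∧ X)):
                        (W ∧ X): α-rule — add W, X.
                        × closes — contains both X and ¬X.
                  branch 1.1.1.1.2 (add ¬V):
                    ○ open, literals {V=F, W=T, Z=F}.
              branch 1.1.1.2 (add ¬(V ∧ Y)):
                ¬(V ∧ Y): β-rule — branch into ¬V  //  ¬Y.
                  branch 1.1.1.2.1 (add ¬V):
                    ○ open, literals {V=F, W=T, Z=F}.
                  branch 1.1.1.2.2 (add ¬Y):
                    ○ open, literals {W=T, Y=F, Z=F}.
          branch 1.1.2 (add (V ∨ (Z ∧ Z))):
            (V ∨ (Z ∧ Z)): β-rule — branch into V  //  (Z ∧ Z).
              branch 1.1.2.1 (add V):
                ○ open, literals {V=T, W=T, Z=F}.
              branch 1.1.2.2 (add (Z ∧ Z)):
                (Z ∧ Z): α-rule — add Z, Z.
                × closes — contains both Z and ¬Z.
      branch 1.2 (add X):
        ((((X ↔ (W ∧ X)) ∧ V) ∧ (V ∧ Y)) → (V ∨ (Z ∧ Z))): β-rule — branch into ¬(((X ↔ (W ∧ X)) ∧ V) ∧ (V ∧ Y))  //  (V ∨ (Z ∧ Z)).
          branch 1.2.1 (add ¬(((X ↔ (W ∧ X)) ∧ V) ∧ (V ∧ Y))):
            ¬(((X ↔ (W ∧ X)) ∧ V) ∧ (V ∧ Y)): β-rule — branch into ¬((X ↔ (W ∧ X)) ∧ V)  //  ¬(V ∧ Y).
              branch 1.2.1.1 (add ¬((X ↔ (W ∧ X)) ∧ V)):
                ¬((X ↔ (W ∧ X)) ∧ V): β-rule — branch into ¬(X ↔ (W ∧ X))  //  ¬V.
                  branch 1.2.1.1.1 (add ¬(X ↔ (W ∧ X))):
                    ¬(X ↔ (W ∧ X)): β-rule — branch into X, ¬(W ∧ X)  //  ¬X, (W ∧ X).
                      branch 1.2.1.1.1.1 (add X, ¬(W ∧ X)):
                        ¬(W ∧ X): β-rule — branch into ¬W  //  ¬X.
                          branch 1.2.1.1.1.1.1 (add ¬W):
                            ○ open, literals {W=F, X=T}.
                          branch 1.2.1.1.1.1.2 (add ¬X):
                            × closes — contains both X and ¬X.
                      branch 1.2.1.1.1.2 (add ¬X, (W ∧ X)):
                        × closes — contains both X and ¬X.
                  branch 1.2.1.1.2 (add ¬V):
                    ○ open, literals {V=F, X=T}.
              branch 1.2.1.2 (add ¬(V ∧ Y)):
                ¬(V ∧ Y): β-rule — branch into ¬V  //  ¬Y.
                  branch 1.2.1.2.1 (add ¬V):
                    ○ open, literals {V=F, X=T}.
                  branch 1.2.1.2.2 (add ¬Y):
                    ○ open, literals {X=T, Y=F}.
          branch 1.2.2 (add (V ∨ (Z ∧ Z))):
            (V ∨ (Z ∧ Z)): β-rule — branch into V  //  (Z ∧ Z).
              branch 1.2.2.1 (add V):
                ○ open, literals {V=T, X=T}.
              branch 1.2.2.2 (add (Z ∧ Z)):
                (Z ∧ Z): α-rule — add Z, Z.
                ○ open, literals {X=T, Z=T}.
  branch 2 (add Y):
    ((W → Z) → X): β-rule — branch into ¬(W → Z)  //  X.
      branch 2.1 (add ¬(W → Z)):
        ¬(W → Z): α-rule — add W, ¬Z.
        ○ open, literals {W=T, Y=T, Z=F}.
      branch 2.2 (add X):
        ○ open, literals {X=T, Y=T}.
6 branches closed, 12 open.
An open branch gives a satisfying assignment: V=F, W=T, Z=F.

Satisfiable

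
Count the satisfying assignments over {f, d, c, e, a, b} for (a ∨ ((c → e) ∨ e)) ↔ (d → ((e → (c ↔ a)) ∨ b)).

Initial set: {T ((a ∨ ((c → e) ∨ e)) ↔ (d → ((e → (c ↔ a)) ∨ b)))}.
T ((a ∨ ((c → e) ∨ e)) ↔ (d → ((e → (c ↔ a)) ∨ b))): β-rule — branch into T (a ∨ ((c → e) ∨ e)), T (d → ((e → (c ↔ a)) ∨ b))  //  F (a ∨ ((c → e) ∨ e)), F (d → ((e → (c ↔ a)) ∨ b)).
  branch 1 (add T (a ∨ ((c → e) ∨ e)), T (d → ((e → (c ↔ a)) ∨ b))):
    T (a ∨ ((c → e) ∨ e)): β-rule — branch into T a  //  T ((c → e) ∨ e).
      branch 1.1 (add T a):
        T (d → ((e → (c ↔ a)) ∨ b)): β-rule — branch into F d  //  T ((e → (c ↔ a)) ∨ b).
          branch 1.1.1 (add F d):
            ○ open, literals {a=1, d=0}.
          branch 1.1.2 (add T ((e → (c ↔ a)) ∨ b)):
            T ((e → (c ↔ a)) ∨ b): β-rule — branch into T (e → (c ↔ a))  //  T b.
              branch 1.1.2.1 (add T (e → (c ↔ a))):
                T (e → (c ↔ a)): β-rule — branch into F e  //  T (c ↔ a).
                  branch 1.1.2.1.1 (add F e):
                    ○ open, literals {a=1, e=0}.
                  branch 1.1.2.1.2 (add T (c ↔ a)):
                    T (c ↔ a): β-rule — branch into T c, T a  //  F c, F a.
                      branch 1.1.2.1.2.1 (add T c, T a):
                        ○ open, literals {a=1, c=1}.
                      branch 1.1.2.1.2.2 (add F c, F a):
                        × closes — contains both a and ¬a.
              branch 1.1.2.2 (add T b):
                ○ open, literals {a=1, b=1}.
      branch 1.2 (add T ((c → e) ∨ e)):
        T (d → ((e → (c ↔ a)) ∨ b)): β-rule — branch into F d  //  T ((e → (c ↔ a)) ∨ b).
          branch 1.2.1 (add F d):
            T ((c → e) ∨ e): β-rule — branch into T (c → e)  //  T e.
              branch 1.2.1.1 (add T (c → e)):
                T (c → e): β-rule — branch into F c  //  T e.
                  branch 1.2.1.1.1 (add F c):
                    ○ open, literals {c=0, d=0}.
                  branch 1.2.1.1.2 (add T e):
                    ○ open, literals {d=0, e=1}.
              branch 1.2.1.2 (add T e):
                ○ open, literals {d=0, e=1}.
          branch 1.2.2 (add T ((e → (c ↔ a)) ∨ b)):
            T ((c → e) ∨ e): β-rule — branch into T (c → e)  //  T e.
              branch 1.2.2.1 (add T (c → e)):
                T ((e → (c ↔ a)) ∨ b): β-rule — branch into T (e → (c ↔ a))  //  T b.
                  branch 1.2.2.1.1 (add T (e → (c ↔ a))):
                    T (c → e): β-rule — branch into F c  //  T e.
                      branch 1.2.2.1.1.1 (add F c):
                        T (e → (c ↔ a)): β-rule — branch into F e  //  T (c ↔ a).
                          branch 1.2.2.1.1.1.1 (add F e):
                            ○ open, literals {c=0, e=0}.
                          branch 1.2.2.1.1.1.2 (add T (c ↔ a)):
                            T (c ↔ a): β-rule — branch into T c, T a  //  F c, F a.
                              branch 1.2.2.1.1.1.2.1 (add T c, T a):
                                × closes — contains both c and ¬c.
                              branch 1.2.2.1.1.1.2.2 (add F c, F a):
                                ○ open, literals {a=0, c=0}.
                      branch 1.2.2.1.1.2 (add T e):
                        T (e → (c ↔ a)): β-rule — branch into F e  //  T (c ↔ a).
                          branch 1.2.2.1.1.2.1 (add F e):
                            × closes — contains both e and ¬e.
                          branch 1.2.2.1.1.2.2 (add T (c ↔ a)):
                            T (c ↔ a): β-rule — branch into T c, T a  //  F c, F a.
                              branch 1.2.2.1.1.2.2.1 (add T c, T a):
                                ○ open, literals {a=1, c=1, e=1}.
                              branch 1.2.2.1.1.2.2.2 (add F c, F a):
                                ○ open, literals {a=0, c=0, e=1}.
                  branch 1.2.2.1.2 (add T b):
                    T (c → e): β-rule — branch into F c  //  T e.
                      branch 1.2.2.1.2.1 (add F c):
                        ○ open, literals {b=1, c=0}.
                      branch 1.2.2.1.2.2 (add T e):
                        ○ open, literals {b=1, e=1}.
              branch 1.2.2.2 (add T e):
                T ((e → (c ↔ a)) ∨ b): β-rule — branch into T (e → (c ↔ a))  //  T b.
                  branch 1.2.2.2.1 (add T (e → (c ↔ a))):
                    T (e → (c ↔ a)): β-rule — branch into F e  //  T (c ↔ a).
                      branch 1.2.2.2.1.1 (add F e):
                        × closes — contains both e and ¬e.
                      branch 1.2.2.2.1.2 (add T (c ↔ a)):
                        T (c ↔ a): β-rule — branch into T c, T a  //  F c, F a.
                          branch 1.2.2.2.1.2.1 (add T c, T a):
                            ○ open, literals {a=1, c=1, e=1}.
                          branch 1.2.2.2.1.2.2 (add F c, F a):
                            ○ open, literals {a=0, c=0, e=1}.
                  branch 1.2.2.2.2 (add T b):
                    ○ open, literals {b=1, e=1}.
  branch 2 (add F (a ∨ ((c → e) ∨ e)), F (d → ((e → (c ↔ a)) ∨ b))):
    F (a ∨ ((c → e) ∨ e)): α-rule — add F a, F ((c → e) ∨ e).
    F (d → ((e → (c ↔ a)) ∨ b)): α-rule — add T d, F ((e → (c ↔ a)) ∨ b).
    F ((c → e) ∨ e): α-rule — add F (c → e), F e.
    F ((e → (c ↔ a)) ∨ b): α-rule — add F (e → (c ↔ a)), F b.
    F (c → e): α-rule — add T c, F e.
    F (e → (c ↔ a)): α-rule — add T e, F (c ↔ a).
    × closes — contains both e and ¬e.
5 branches closed, 16 open.
Each open branch fixes some atoms; the unmentioned ones are free. Counting distinct full assignments: branch {a=1, d=0} (f, c, e, b) contributes 16 new; branch {a=1, e=0} (f, d, c, b) contributes 8 new; branch {a=1, c=1} (f, d, e, b) contributes 4 new; branch {a=1, b=1} (f, d, c, e) contributes 2 new; branch {c=0, d=0} (f, e, a, b) contributes 8 new; branch {d=0, e=1} (f, c, a, b) contributes 4 new; branch {d=0, e=1} (f, c, a, b) contributes 0 new; branch {c=0, e=0} (f, d, a, b) contributes 4 new; branch {a=0, c=0} (f, d, e, b) contributes 4 new; branch {a=1, c=1, e=1} (f, d, b) contributes 0 new; branch {a=0, c=0, e=1} (f, d, b) contributes 0 new; branch {b=1, c=0} (f, d, e, a) contributes 0 new; branch {b=1, e=1} (f, d, c, a) contributes 2 new; branch {a=1, c=1, e=1} (f, d, b) contributes 0 new; branch {a=0, c=0, e=1} (f, d, b) contributes 0 new; branch {b=1, e=1} (f, d, c, a) contributes 0 new. Total: 52.

52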